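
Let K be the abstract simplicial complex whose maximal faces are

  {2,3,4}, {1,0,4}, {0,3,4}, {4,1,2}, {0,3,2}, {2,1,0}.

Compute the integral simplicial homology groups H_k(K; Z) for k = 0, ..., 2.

Order the vertices as 0 < 1 < 2 < 3 < 4. Listing each simplex with vertices in this order, K has dimension 2 with simplices:

  0-simplices (5): [0], [1], [2], [3], [4]
  1-simplices (9): [0,1], [0,2], [0,3], [0,4], [1,2], [1,4], [2,3], [2,4], [3,4]
  2-simplices (6): [0,1,2], [0,1,4], [0,2,3], [0,3,4], [1,2,4], [2,3,4]

so the chain groups are C_0 ≅ Z^5, C_1 ≅ Z^9, C_2 ≅ Z^6.

The boundary map ∂_1: C_1 → C_0 maps an edge to its endpoints' difference, ∂[p,q] = q − p. For instance
  ∂[0,2] = [2] − [0].
This gives a 5×9 integer matrix of rank 4; reducing to Smith normal form yields diagonal entries (1,1,1,1).

The boundary map ∂_2: C_2 → C_1 sends each 2-simplex [p,q,r] to [q,r] − [p,r] + [p,q]. For instance
  ∂[1,2,4] = [2,4] − [1,4] + [1,2],
  ∂[0,1,4] = [1,4] − [0,4] + [0,1].
As a 9×6 matrix over Z this has rank 5, with invariant factors (1,1,1,1,1).

From H_k ≅ ker(∂_k) / im(∂_{k+1}) we obtain:

  H_0: rank C_0 − rank ∂_1 = 5 − 4 = 1, and the invariant factors of ∂_1 are all 1, so H_0 ≅ Z.
  H_1: rank ker ∂_1 − rank ∂_2 = (9 − 4) − 5 = 0, and the invariant factors of ∂_2 are all 1, so H_1 ≅ 0.
  H_2: rank ker ∂_2 − rank ∂_3 = (6 − 5) − 0 = 1, and there is no ∂_3, so H_2 ≅ Z.

H_0 ≅ Z,  H_1 = 0,  H_2 ≅ Z.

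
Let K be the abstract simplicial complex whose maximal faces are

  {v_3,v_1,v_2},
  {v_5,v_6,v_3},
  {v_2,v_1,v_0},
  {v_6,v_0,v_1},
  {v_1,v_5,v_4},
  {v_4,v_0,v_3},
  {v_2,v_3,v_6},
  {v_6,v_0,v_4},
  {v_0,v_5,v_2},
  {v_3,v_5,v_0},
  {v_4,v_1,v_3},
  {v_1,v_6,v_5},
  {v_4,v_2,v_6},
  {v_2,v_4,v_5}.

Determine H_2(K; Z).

Order the vertices as v_0 < v_1 < v_2 < v_3 < v_4 < v_5 < v_6. Listing each simplex with vertices in this order, K has dimension 2 with simplices:

  0-simplices (7): [v_0], [v_1], [v_2], [v_3], [v_4], [v_5], [v_6]
  1-simplices (21): (21 of them)
  2-simplices (14): (14 of them)

so the chain groups are C_0 ≅ Z^7, C_1 ≅ Z^21, C_2 ≅ Z^14.

Boundary ∂_1: C_1 → C_0 maps an edge to its endpoints' difference, ∂[p,q] = q − p. For instance
  ∂[v_1,v_3] = [v_3] − [v_1].
The resulting 7×21 matrix has rank 6, and its Smith normal form has invariant factors (1,1,1,1,1,1).

∂_2: C_2 → C_1 sends each 2-simplex [p,q,r] to [q,r] − [p,r] + [p,q]. For instance
  ∂[v_3,v_5,v_6] = [v_5,v_6] − [v_3,v_6] + [v_3,v_5],
  ∂[v_0,v_1,v_2] = [v_1,v_2] − [v_0,v_2] + [v_0,v_1].
This gives a 21×14 integer matrix of rank 13; reducing to Smith normal form yields diagonal entries (1,1,1,1,1,1,1,1,1,1,1,1,1).

From H_k ≅ ker(∂_k) / im(∂_{k+1}) we obtain:

  H_2: rank ker ∂_2 − rank ∂_3 = (14 − 13) − 0 = 1, and there is no ∂_3, so H_2 = Z.

(K is a triangulation of the torus T^2.)

H_2 ≅ Z.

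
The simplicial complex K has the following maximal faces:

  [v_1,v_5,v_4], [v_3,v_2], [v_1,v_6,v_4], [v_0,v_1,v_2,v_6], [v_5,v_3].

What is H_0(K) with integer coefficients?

Take the total order v_0 < v_1 < v_2 < v_3 < v_4 < v_5 < v_6 on the vertex set. Then K (dimension 3) consists of the simplices:

  0-simplices (7): [v_0], [v_1], [v_2], [v_3], [v_4], [v_5], [v_6]
  1-simplices (12): [v_0,v_1], [v_0,v_2], [v_0,v_6], [v_1,v_2], [v_1,v_4], [v_1,v_5], [v_1,v_6], [v_2,v_3], [v_2,v_6], [v_3,v_5], [v_4,v_5], [v_4,v_6]
  2-simplices (6): [v_0,v_1,v_2], [v_0,v_1,v_6], [v_0,v_2,v_6], [v_1,v_2,v_6], [v_1,v_4,v_5], [v_1,v_4,v_6]
  3-simplices (1): [v_0,v_1,v_2,v_6]

giving chain groups C_0 ≅ Z^7, C_1 ≅ Z^12, C_2 ≅ Z^6, C_3 ≅ Z^1.

The boundary map ∂_1: C_1 → C_0 sends each edge [p,q] (with p < q) to q − p. For instance
  ∂[v_1,v_5] = [v_5] − [v_1].
The resulting 7×12 matrix has rank 6, and its Smith normal form has invariant factors (1,1,1,1,1,1).

The boundary map ∂_2: C_2 → C_1 maps a triangle to the signed sum of its edges. For instance
  ∂[v_0,v_2,v_6] = [v_2,v_6] − [v_0,v_6] + [v_0,v_2],
  ∂[v_0,v_1,v_2] = [v_1,v_2] − [v_0,v_2] + [v_0,v_1].
This gives a 12×6 integer matrix of rank 5; reducing to Smith normal form yields diagonal entries (1,1,1,1,1).

∂_3: C_3 → C_2 sends each 3-simplex σ to the alternating sum Σ_i (−1)^i (σ with its i-th vertex removed). For instance
  ∂[v_0,v_1,v_2,v_6] = [v_1,v_2,v_6] − [v_0,v_2,v_6] + [v_0,v_1,v_6] − [v_0,v_1,v_2].
As a 6×1 matrix over Z this has rank 1, with invariant factors (1).

From H_k ≅ ker(∂_k) / im(∂_{k+1}) we obtain:

  H_0: rank C_0 − rank ∂_1 = 7 − 6 = 1, and the invariant factors of ∂_1 are all 1, so H_0 = Z.

H_0 ≅ Z.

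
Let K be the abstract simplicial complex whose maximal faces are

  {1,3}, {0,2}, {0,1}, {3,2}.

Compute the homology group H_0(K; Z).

H_0 ≅ Z.

Take the total order 0 < 1 < 2 < 3 on the vertex set. Then K (dimension 1) consists of the simplices:

  0-simplices (4): [0], [1], [2], [3]
  1-simplices (4): [0,1], [0,2], [1,3], [2,3]

so the chain groups are C_0 ≅ Z^4, C_1 ≅ Z^4.

Boundary ∂_1: C_1 → C_0 sends each edge [p,q] (with p < q) to q − p. For instance
  ∂[2,3] = [3] − [2].
The 4×4 boundary matrix has rank 3 and Smith normal form diag(1,1,1).

Reading off H_k = ker ∂_k / im ∂_{k+1}:

  H_0: rank C_0 − rank ∂_1 = 4 − 3 = 1, and the invariant factors of ∂_1 are all 1, so H_0 ≅ Z.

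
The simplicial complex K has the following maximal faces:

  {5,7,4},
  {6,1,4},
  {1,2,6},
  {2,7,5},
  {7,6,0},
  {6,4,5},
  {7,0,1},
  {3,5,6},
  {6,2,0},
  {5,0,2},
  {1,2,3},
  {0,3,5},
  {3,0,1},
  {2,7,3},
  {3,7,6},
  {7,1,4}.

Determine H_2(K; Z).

We work with the vertex ordering 0 < 1 < 2 < 3 < 4 < 5 < 6 < 7. The simplices of K, each written with vertices in increasing order, are:

  0-simplices (8): [0], [1], [2], [3], [4], [5], [6], [7]
  1-simplices (24): (24 of them)
  2-simplices (16): [0,1,3], [0,1,7], [0,2,5], [0,2,6], [0,3,5], [0,6,7], [1,2,3], [1,2,6], [1,4,6], [1,4,7], [2,3,7], [2,5,7], [3,5,6], [3,6,7], [4,5,6], [4,5,7]

Hence C_0 ≅ Z^8, C_1 ≅ Z^24, C_2 ≅ Z^16.

∂_1: C_1 → C_0 maps an edge to its endpoints' difference, ∂[p,q] = q − p. For instance
  ∂[5,7] = [7] − [5].
This gives a 8×24 integer matrix of rank 7; reducing to Smith normal form yields diagonal entries (1,1,1,1,1,1,1).

Boundary ∂_2: C_2 → C_1 acts by ∂[p,q,r] = [q,r] − [p,r] + [p,q]. For instance
  ∂[0,1,7] = [1,7] − [0,7] + [0,1],
  ∂[1,4,6] = [4,6] − [1,6] + [1,4].
This gives a 24×16 integer matrix of rank 15; reducing to Smith normal form yields diagonal entries (1,1,1,1,1,1,1,1,1,1,1,1,1,1,1).

Now H_k = ker ∂_k / im ∂_{k+1}, so:

  H_2: rank ker ∂_2 − rank ∂_3 = (16 − 15) − 0 = 1, and there is no ∂_3, so H_2 ≅ Z.

(K is a triangulation of the torus T^2.)

H_2 ≅ Z.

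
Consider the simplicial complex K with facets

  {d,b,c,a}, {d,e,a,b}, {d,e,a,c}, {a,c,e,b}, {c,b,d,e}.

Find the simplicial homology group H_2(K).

We work with the vertex ordering a < b < c < d < e. The simplices of K, each written with vertices in increasing order, are:

  0-simplices (5): a, b, c, d, e
  1-simplices (10): ab, ac, ad, ae, bc, bd, be, cd, ce, de
  2-simplices (10): abc, abd, abe, acd, ace, ade, bcd, bce, bde, cde
  3-simplices (5): abcd, abce, abde, acde, bcde

Hence C_0 ≅ Z^5, C_1 ≅ Z^10, C_2 ≅ Z^10, C_3 ≅ Z^5.

Boundary ∂_1: C_1 → C_0 maps an edge to its endpoints' difference, ∂[p,q] = q − p.
As a 5×10 matrix over Z this has rank 4, with invariant factors (1,1,1,1).

Boundary ∂_2: C_2 → C_1 acts by ∂[p,q,r] = [q,r] − [p,r] + [p,q]. For instance
  ∂abd = bd − ad + ab,
  ∂acd = cd − ad + ac.
As a 10×10 matrix over Z this has rank 6, with invariant factors (1,1,1,1,1,1).

∂_3: C_3 → C_2 sends each 3-simplex σ to the alternating sum Σ_i (−1)^i (σ with its i-th vertex removed). For instance
  ∂bcde = cde − bde + bce − bcd,
  ∂acde = cde − ade + ace − acd.
The resulting 10×5 matrix has rank 4, and its Smith normal form has invariant factors (1,1,1,1).

Computing H_k = (kernel of ∂_k) / (image of ∂_{k+1}):

  H_2: rank ker ∂_2 − rank ∂_3 = (10 − 6) − 4 = 0, and the invariant factors of ∂_3 are all 1, so H_2 ≅ 0.

H_2 ≅ 0.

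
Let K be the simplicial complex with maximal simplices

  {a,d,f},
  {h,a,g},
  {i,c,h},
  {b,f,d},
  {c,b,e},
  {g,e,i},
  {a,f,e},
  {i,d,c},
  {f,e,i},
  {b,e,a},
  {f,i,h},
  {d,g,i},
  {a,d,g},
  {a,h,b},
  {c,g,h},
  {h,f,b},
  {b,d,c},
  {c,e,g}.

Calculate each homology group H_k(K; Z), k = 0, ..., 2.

H_0 = Z,  H_1 = Z ⊕ Z_2,  H_2 = 0.

Order the vertices as a < b < c < d < e < f < g < h < i. Listing each simplex with vertices in this order, K has dimension 2 with simplices:

  0-simplices (9): a, b, c, d, e, f, g, h, i
  1-simplices (27): ab, ad, ae, af, ag, ah, bc, bd, be, bf, bh, cd, ce, cg, ch, ci, df, dg, di, ef, eg, ei, fh, fi, gh, gi, hi
  2-simplices (18): abe, abh, adf, adg, aef, agh, bcd, bce, bdf, bfh, cdi, ceg, cgh, chi, dgi, efi, egi, fhi

so the chain groups are C_0 ≅ Z^9, C_1 ≅ Z^27, C_2 ≅ Z^18.

∂_1: C_1 → C_0 sends each edge [p,q] (with p < q) to q − p.
This gives a 9×27 integer matrix of rank 8; reducing to Smith normal form yields diagonal entries (1,1,1,1,1,1,1,1).

∂_2: C_2 → C_1 acts by ∂[p,q,r] = [q,r] − [p,r] + [p,q]. For instance
  ∂bce = ce − be + bc,
  ∂abe = be − ae + ab.
As a 27×18 matrix over Z this has rank 18, with invariant factors (1,1,1,1,1,1,1,1,1,1,1,1,1,1,1,1,1,2).

Computing H_k = (kernel of ∂_k) / (image of ∂_{k+1}):

  H_0: rank C_0 − rank ∂_1 = 9 − 8 = 1, and the invariant factors of ∂_1 are all 1, so H_0 ≅ Z.
  H_1: rank ker ∂_1 − rank ∂_2 = (27 − 8) − 18 = 1, and ∂_2 has invariant factor 2 > 1, so H_1 ≅ Z ⊕ Z_2.
  H_2: rank ker ∂_2 − rank ∂_3 = (18 − 18) − 0 = 0, and there is no ∂_3, so H_2 ≅ 0.

As a check, the Euler characteristic is 9 − 27 + 18 = 0, which agrees with 1 − 1 + 0 = 0.
(K is a triangulation of the Klein bottle.)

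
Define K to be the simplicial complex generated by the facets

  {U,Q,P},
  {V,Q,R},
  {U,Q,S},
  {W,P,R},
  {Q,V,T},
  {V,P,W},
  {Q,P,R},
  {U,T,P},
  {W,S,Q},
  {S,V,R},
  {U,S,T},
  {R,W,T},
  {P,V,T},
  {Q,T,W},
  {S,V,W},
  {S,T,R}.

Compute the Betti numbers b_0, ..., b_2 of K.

b_0 = 1, b_1 = 2, b_2 = 1.

We work with the vertex ordering P < Q < R < S < T < U < V < W. The simplices of K, each written with vertices in increasing order, are:

  0-simplices (8): P, Q, R, S, T, U, V, W
  1-simplices (24): PQ, PR, PT, PU, PV, PW, QR, QS, QT, QU, QV, QW, RS, RT, RV, RW, ST, SU, SV, SW, TU, TV, TW, VW
  2-simplices (16): PQR, PQU, PRW, PTU, PTV, PVW, QRV, QSU, QSW, QTV, QTW, RST, RSV, RTW, STU, SVW

so the chain groups are C_0 ≅ Z^8, C_1 ≅ Z^24, C_2 ≅ Z^16.

The boundary map ∂_1: C_1 → C_0 is given by ∂[p,q] = [q] − [p].
The 8×24 boundary matrix has rank 7 and Smith normal form diag(1,1,1,1,1,1,1).

The boundary map ∂_2: C_2 → C_1 acts by ∂[p,q,r] = [q,r] − [p,r] + [p,q]. For instance
  ∂SVW = VW − SW + SV,
  ∂PTV = TV − PV + PT.
This gives a 24×16 integer matrix of rank 15; reducing to Smith normal form yields diagonal entries (1,1,1,1,1,1,1,1,1,1,1,1,1,1,1).

From H_k ≅ ker(∂_k) / im(∂_{k+1}) we obtain:

  H_0: rank C_0 − rank ∂_1 = 8 − 7 = 1, and the invariant factors of ∂_1 are all 1, so H_0 ≅ Z.
  H_1: rank ker ∂_1 − rank ∂_2 = (24 − 7) − 15 = 2, and the invariant factors of ∂_2 are all 1, so H_1 ≅ Z^2.
  H_2: rank ker ∂_2 − rank ∂_3 = (16 − 15) − 0 = 1, and there is no ∂_3, so H_2 ≅ Z.

As a check, the Euler characteristic is 8 − 24 + 16 = 0, which agrees with 1 − 2 + 1 = 0.

Hence the Betti numbers are b_0 = 1, b_1 = 2, b_2 = 1.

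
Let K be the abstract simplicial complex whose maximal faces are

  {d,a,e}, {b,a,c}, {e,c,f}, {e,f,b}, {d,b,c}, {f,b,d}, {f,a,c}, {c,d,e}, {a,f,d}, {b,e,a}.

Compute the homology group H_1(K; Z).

Take the total order a < b < c < d < e < f on the vertex set. Then K (dimension 2) consists of the simplices:

  0-simplices (6): a, b, c, d, e, f
  1-simplices (15): ab, ac, ad, ae, af, bc, bd, be, bf, cd, ce, cf, de, df, ef
  2-simplices (10): abc, abe, acf, ade, adf, bcd, bdf, bef, cde, cef

giving chain groups C_0 ≅ Z^6, C_1 ≅ Z^15, C_2 ≅ Z^10.

∂_1: C_1 → C_0 maps an edge to its endpoints' difference, ∂[p,q] = q − p.
The 6×15 boundary matrix has rank 5 and Smith normal form diag(1,1,1,1,1).

Boundary ∂_2: C_2 → C_1 acts by ∂[p,q,r] = [q,r] − [p,r] + [p,q]. For instance
  ∂acf = cf − af + ac,
  ∂ade = de − ae + ad.
This gives a 15×10 integer matrix of rank 10; reducing to Smith normal form yields diagonal entries (1,1,1,1,1,1,1,1,1,2).

Reading off H_k = ker ∂_k / im ∂_{k+1}:

  H_1: rank ker ∂_1 − rank ∂_2 = (15 − 5) − 10 = 0, and ∂_2 has invariant factor 2 > 1, so H_1 ≅ Z/2.

(K is a triangulation of the real projective plane RP^2.)

H_1 = Z/2.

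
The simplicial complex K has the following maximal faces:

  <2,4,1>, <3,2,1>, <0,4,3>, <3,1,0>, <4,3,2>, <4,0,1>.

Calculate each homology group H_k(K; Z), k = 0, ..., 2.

H_0 = Z,  H_1 = 0,  H_2 = Z.

Order the vertices as 0 < 1 < 2 < 3 < 4. Listing each simplex with vertices in this order, K has dimension 2 with simplices:

  0-simplices (5): [0], [1], [2], [3], [4]
  1-simplices (9): [0,1], [0,3], [0,4], [1,2], [1,3], [1,4], [2,3], [2,4], [3,4]
  2-simplices (6): [0,1,3], [0,1,4], [0,3,4], [1,2,3], [1,2,4], [2,3,4]

giving chain groups C_0 ≅ Z^5, C_1 ≅ Z^9, C_2 ≅ Z^6.

Boundary ∂_1: C_1 → C_0 maps an edge to its endpoints' difference, ∂[p,q] = q − p. For instance
  ∂[1,2] = [2] − [1].
As a 5×9 matrix over Z this has rank 4, with invariant factors (1,1,1,1).

The boundary map ∂_2: C_2 → C_1 maps a triangle to the signed sum of its edges. For instance
  ∂[0,1,4] = [1,4] − [0,4] + [0,1],
  ∂[1,2,3] = [2,3] − [1,3] + [1,2].
The 9×6 boundary matrix has rank 5 and Smith normal form diag(1,1,1,1,1).

Computing H_k = (kernel of ∂_k) / (image of ∂_{k+1}):

  H_0: rank C_0 − rank ∂_1 = 5 − 4 = 1, and the invariant factors of ∂_1 are all 1, so H_0 = Z.
  H_1: rank ker ∂_1 − rank ∂_2 = (9 − 4) − 5 = 0, and the invariant factors of ∂_2 are all 1, so H_1 = 0.
  H_2: rank ker ∂_2 − rank ∂_3 = (6 − 5) − 0 = 1, and there is no ∂_3, so H_2 = Z.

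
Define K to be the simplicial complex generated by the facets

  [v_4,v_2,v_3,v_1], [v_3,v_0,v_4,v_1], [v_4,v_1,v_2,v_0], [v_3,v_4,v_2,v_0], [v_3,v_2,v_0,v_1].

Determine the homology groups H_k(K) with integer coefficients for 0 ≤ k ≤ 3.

We work with the vertex ordering v_0 < v_1 < v_2 < v_3 < v_4. The simplices of K, each written with vertices in increasing order, are:

  0-simplices (5): [v_0], [v_1], [v_2], [v_3], [v_4]
  1-simplices (10): [v_0,v_1], [v_0,v_2], [v_0,v_3], [v_0,v_4], [v_1,v_2], [v_1,v_3], [v_1,v_4], [v_2,v_3], [v_2,v_4], [v_3,v_4]
  2-simplices (10): [v_0,v_1,v_2], [v_0,v_1,v_3], [v_0,v_1,v_4], [v_0,v_2,v_3], [v_0,v_2,v_4], [v_0,v_3,v_4], [v_1,v_2,v_3], [v_1,v_2,v_4], [v_1,v_3,v_4], [v_2,v_3,v_4]
  3-simplices (5): [v_0,v_1,v_2,v_3], [v_0,v_1,v_2,v_4], [v_0,v_1,v_3,v_4], [v_0,v_2,v_3,v_4], [v_1,v_2,v_3,v_4]

Hence C_0 ≅ Z^5, C_1 ≅ Z^10, C_2 ≅ Z^10, C_3 ≅ Z^5.

The boundary map ∂_1: C_1 → C_0 is given by ∂[p,q] = [q] − [p]. For instance
  ∂[v_0,v_4] = [v_4] − [v_0].
The resulting 5×10 matrix has rank 4, and its Smith normal form has invariant factors (1,1,1,1).

The boundary map ∂_2: C_2 → C_1 sends each 2-simplex [p,q,r] to [q,r] − [p,r] + [p,q]. For instance
  ∂[v_0,v_2,v_4] = [v_2,v_4] − [v_0,v_4] + [v_0,v_2],
  ∂[v_0,v_2,v_3] = [v_2,v_3] − [v_0,v_3] + [v_0,v_2].
As a 10×10 matrix over Z this has rank 6, with invariant factors (1,1,1,1,1,1).

Boundary ∂_3: C_3 → C_2 sends each 3-simplex σ to the alternating sum Σ_i (−1)^i (σ with its i-th vertex removed). For instance
  ∂[v_0,v_1,v_3,v_4] = [v_1,v_3,v_4] − [v_0,v_3,v_4] + [v_0,v_1,v_4] − [v_0,v_1,v_3],
  ∂[v_1,v_2,v_3,v_4] = [v_2,v_3,v_4] − [v_1,v_3,v_4] + [v_1,v_2,v_4] − [v_1,v_2,v_3].
The 10×5 boundary matrix has rank 4 and Smith normal form diag(1,1,1,1).

Reading off H_k = ker ∂_k / im ∂_{k+1}:

  H_0: rank C_0 − rank ∂_1 = 5 − 4 = 1, and the invariant factors of ∂_1 are all 1, so H_0 = Z.
  H_1: rank ker ∂_1 − rank ∂_2 = (10 − 4) − 6 = 0, and the invariant factors of ∂_2 are all 1, so H_1 = 0.
  H_2: rank ker ∂_2 − rank ∂_3 = (10 − 6) − 4 = 0, and the invariant factors of ∂_3 are all 1, so H_2 = 0.
  H_3: rank ker ∂_3 − rank ∂_4 = (5 − 4) − 0 = 1, and there is no ∂_4, so H_3 = Z.

(K is a triangulation of the 3-sphere S^3.)

H_0 = Z,  H_1 = 0,  H_2 = 0,  H_3 = Z.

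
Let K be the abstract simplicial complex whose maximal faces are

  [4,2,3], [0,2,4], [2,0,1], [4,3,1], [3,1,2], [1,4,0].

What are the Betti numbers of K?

b_0 = 1, b_1 = 0, b_2 = 1.

We work with the vertex ordering 0 < 1 < 2 < 3 < 4. The simplices of K, each written with vertices in increasing order, are:

  0-simplices (5): [0], [1], [2], [3], [4]
  1-simplices (9): [0,1], [0,2], [0,4], [1,2], [1,3], [1,4], [2,3], [2,4], [3,4]
  2-simplices (6): [0,1,2], [0,1,4], [0,2,4], [1,2,3], [1,3,4], [2,3,4]

giving chain groups C_0 ≅ Z^5, C_1 ≅ Z^9, C_2 ≅ Z^6.

The boundary map ∂_1: C_1 → C_0 is given by ∂[p,q] = [q] − [p].
The 5×9 boundary matrix has rank 4 and Smith normal form diag(1,1,1,1).

The boundary map ∂_2: C_2 → C_1 maps a triangle to the signed sum of its edges. For instance
  ∂[1,3,4] = [3,4] − [1,4] + [1,3],
  ∂[2,3,4] = [3,4] − [2,4] + [2,3].
As a 9×6 matrix over Z this has rank 5, with invariant factors (1,1,1,1,1).

Reading off H_k = ker ∂_k / im ∂_{k+1}:

  H_0: rank C_0 − rank ∂_1 = 5 − 4 = 1, and the invariant factors of ∂_1 are all 1, so H_0 ≅ Z.
  H_1: rank ker ∂_1 − rank ∂_2 = (9 − 4) − 5 = 0, and the invariant factors of ∂_2 are all 1, so H_1 ≅ 0.
  H_2: rank ker ∂_2 − rank ∂_3 = (6 − 5) − 0 = 1, and there is no ∂_3, so H_2 ≅ Z.

Hence the Betti numbers are b_0 = 1, b_1 = 0, b_2 = 1.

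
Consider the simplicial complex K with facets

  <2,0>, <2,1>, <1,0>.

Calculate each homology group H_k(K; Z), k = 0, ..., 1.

We work with the vertex ordering 0 < 1 < 2. The simplices of K, each written with vertices in increasing order, are:

  0-simplices (3): [0], [1], [2]
  1-simplices (3): [0,1], [0,2], [1,2]

so the chain groups are C_0 ≅ Z^3, C_1 ≅ Z^3.

Boundary ∂_1: C_1 → C_0 sends each edge [p,q] (with p < q) to q − p. For instance
  ∂[0,1] = [1] − [0].
The 3×3 boundary matrix has rank 2 and Smith normal form diag(1,1).

Reading off H_k = ker ∂_k / im ∂_{k+1}:

  H_0: rank C_0 − rank ∂_1 = 3 − 2 = 1, and the invariant factors of ∂_1 are all 1, so H_0 = Z.
  H_1: rank ker ∂_1 − rank ∂_2 = (3 − 2) − 0 = 1, and there is no ∂_2, so H_1 = Z.

H_0 = Z,  H_1 = Z.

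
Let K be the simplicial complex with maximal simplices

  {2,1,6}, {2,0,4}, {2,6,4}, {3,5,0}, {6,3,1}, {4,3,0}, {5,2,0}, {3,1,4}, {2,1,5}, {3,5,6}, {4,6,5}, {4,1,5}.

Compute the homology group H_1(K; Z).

We work with the vertex ordering 0 < 1 < 2 < 3 < 4 < 5 < 6. The simplices of K, each written with vertices in increasing order, are:

  0-simplices (7): [0], [1], [2], [3], [4], [5], [6]
  1-simplices (18): [0,2], [0,3], [0,4], [0,5], [1,2], [1,3], [1,4], [1,5], [1,6], [2,4], [2,5], [2,6], [3,4], [3,5], [3,6], [4,5], [4,6], [5,6]
  2-simplices (12): [0,2,4], [0,2,5], [0,3,4], [0,3,5], [1,2,5], [1,2,6], [1,3,4], [1,3,6], [1,4,5], [2,4,6], [3,5,6], [4,5,6]

giving chain groups C_0 ≅ Z^7, C_1 ≅ Z^18, C_2 ≅ Z^12.

∂_1: C_1 → C_0 maps an edge to its endpoints' difference, ∂[p,q] = q − p. For instance
  ∂[2,4] = [4] − [2].
The resulting 7×18 matrix has rank 6, and its Smith normal form has invariant factors (1,1,1,1,1,1).

The boundary map ∂_2: C_2 → C_1 sends each 2-simplex [p,q,r] to [q,r] − [p,r] + [p,q]. For instance
  ∂[2,4,6] = [4,6] − [2,6] + [2,4],
  ∂[1,2,6] = [2,6] − [1,6] + [1,2].
This gives a 18×12 integer matrix of rank 12; reducing to Smith normal form yields diagonal entries (1,1,1,1,1,1,1,1,1,1,1,2).

Computing H_k = (kernel of ∂_k) / (image of ∂_{k+1}):

  H_1: rank ker ∂_1 − rank ∂_2 = (18 − 6) − 12 = 0, and ∂_2 has invariant factor 2 > 1, so H_1 ≅ Z/2.

H_1 ≅ Z/2.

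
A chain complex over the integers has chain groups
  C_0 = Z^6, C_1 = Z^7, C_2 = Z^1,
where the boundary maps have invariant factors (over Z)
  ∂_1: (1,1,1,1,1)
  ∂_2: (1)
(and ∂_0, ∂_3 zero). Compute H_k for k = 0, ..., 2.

H_0 ≅ Z,  H_1 ≅ Z,  H_2 = 0.

H_0: b_0 = 6 − 0 − 5 = 1; torsion from ∂_1 factors > 1: none. So H_0 ≅ Z.
H_1: b_1 = 7 − 5 − 1 = 1; torsion from ∂_2 factors > 1: none. So H_1 ≅ Z.
H_2: b_2 = 1 − 1 − 0 = 0; torsion from ∂_3 factors > 1: none. So H_2 ≅ 0.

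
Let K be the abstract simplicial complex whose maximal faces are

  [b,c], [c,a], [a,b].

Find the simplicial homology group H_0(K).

H_0 = Z.

We work with the vertex ordering a < b < c. The simplices of K, each written with vertices in increasing order, are:

  0-simplices (3): a, b, c
  1-simplices (3): ab, ac, bc

giving chain groups C_0 ≅ Z^3, C_1 ≅ Z^3.

Boundary ∂_1: C_1 → C_0 is given by ∂[p,q] = [q] − [p]. For instance
  ∂ab = b − a.
This gives a 3×3 integer matrix of rank 2; reducing to Smith normal form yields diagonal entries (1,1).

Computing H_k = (kernel of ∂_k) / (image of ∂_{k+1}):

  H_0: rank C_0 − rank ∂_1 = 3 − 2 = 1, and the invariant factors of ∂_1 are all 1, so H_0 = Z.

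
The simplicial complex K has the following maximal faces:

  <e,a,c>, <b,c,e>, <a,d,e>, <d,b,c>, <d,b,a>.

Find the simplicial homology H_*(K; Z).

K has 5 vertices, 10 edges, 5 triangles.
rank ∂_0 = 0, rank ∂_1 = 4 ⇒ b_0 = 5 − 0 − 4 = 1; all invariant factors of ∂_1 are 1 so no torsion. So H_0 ≅ Z.
rank ∂_1 = 4, rank ∂_2 = 5 ⇒ b_1 = 10 − 4 − 5 = 1; all invariant factors of ∂_2 are 1 so no torsion. So H_1 ≅ Z.
rank ∂_2 = 5, rank ∂_3 = 0 ⇒ b_2 = 5 − 5 − 0 = 0. So H_2 ≅ 0.

H_0 ≅ Z,  H_1 ≅ Z,  H_2 = 0.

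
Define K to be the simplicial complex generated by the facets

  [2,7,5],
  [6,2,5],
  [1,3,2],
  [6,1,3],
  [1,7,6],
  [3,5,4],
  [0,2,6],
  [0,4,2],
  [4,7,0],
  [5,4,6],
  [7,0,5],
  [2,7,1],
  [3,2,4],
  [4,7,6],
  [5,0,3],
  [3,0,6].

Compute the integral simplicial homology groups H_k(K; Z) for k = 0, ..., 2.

Take the total order 0 < 1 < 2 < 3 < 4 < 5 < 6 < 7 on the vertex set. Then K (dimension 2) consists of the simplices:

  0-simplices (8): [0], [1], [2], [3], [4], [5], [6], [7]
  1-simplices (24): (24 of them)
  2-simplices (16): [0,2,4], [0,2,6], [0,3,5], [0,3,6], [0,4,7], [0,5,7], [1,2,3], [1,2,7], [1,3,6], [1,6,7], [2,3,4], [2,5,6], [2,5,7], [3,4,5], [4,5,6], [4,6,7]

so the chain groups are C_0 ≅ Z^8, C_1 ≅ Z^24, C_2 ≅ Z^16.

The boundary map ∂_1: C_1 → C_0 maps an edge to its endpoints' difference, ∂[p,q] = q − p. For instance
  ∂[1,2] = [2] − [1].
As a 8×24 matrix over Z this has rank 7, with invariant factors (1,1,1,1,1,1,1).

∂_2: C_2 → C_1 acts by ∂[p,q,r] = [q,r] − [p,r] + [p,q]. For instance
  ∂[4,6,7] = [6,7] − [4,7] + [4,6],
  ∂[3,4,5] = [4,5] − [3,5] + [3,4].
The 24×16 boundary matrix has rank 15 and Smith normal form diag(1,1,1,1,1,1,1,1,1,1,1,1,1,1,1).

Reading off H_k = ker ∂_k / im ∂_{k+1}:

  H_0: rank C_0 − rank ∂_1 = 8 − 7 = 1, and the invariant factors of ∂_1 are all 1, so H_0 = Z.
  H_1: rank ker ∂_1 − rank ∂_2 = (24 − 7) − 15 = 2, and the invariant factors of ∂_2 are all 1, so H_1 = Z^2.
  H_2: rank ker ∂_2 − rank ∂_3 = (16 − 15) − 0 = 1, and there is no ∂_3, so H_2 = Z.

As a check, the Euler characteristic is 8 − 24 + 16 = 0, which agrees with 1 − 2 + 1 = 0.
(K is a triangulation of the torus T^2.)

H_0 = Z,  H_1 = Z^2,  H_2 = Z.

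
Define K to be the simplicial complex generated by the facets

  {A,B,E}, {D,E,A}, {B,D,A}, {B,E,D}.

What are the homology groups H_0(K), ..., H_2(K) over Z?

H_0 = Z,  H_1 = 0,  H_2 = Z.

K has 4 vertices, 6 edges, 4 triangles.
rank ∂_0 = 0, rank ∂_1 = 3 ⇒ b_0 = 4 − 0 − 3 = 1; all invariant factors of ∂_1 are 1 so no torsion. So H_0 ≅ Z.
rank ∂_1 = 3, rank ∂_2 = 3 ⇒ b_1 = 6 − 3 − 3 = 0; all invariant factors of ∂_2 are 1 so no torsion. So H_1 ≅ 0.
rank ∂_2 = 3, rank ∂_3 = 0 ⇒ b_2 = 4 − 3 − 0 = 1. So H_2 ≅ Z.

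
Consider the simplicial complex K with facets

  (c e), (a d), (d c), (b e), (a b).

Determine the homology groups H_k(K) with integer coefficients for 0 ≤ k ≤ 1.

H_0 ≅ Z,  H_1 ≅ Z.

We work with the vertex ordering a < b < c < d < e. The simplices of K, each written with vertices in increasing order, are:

  0-simplices (5): a, b, c, d, e
  1-simplices (5): ab, ad, be, cd, ce

Hence C_0 ≅ Z^5, C_1 ≅ Z^5.

∂_1: C_1 → C_0 sends each edge [p,q] (with p < q) to q − p. For instance
  ∂be = e − b.
The resulting 5×5 matrix has rank 4, and its Smith normal form has invariant factors (1,1,1,1).

Computing H_k = (kernel of ∂_k) / (image of ∂_{k+1}):

  H_0: rank C_0 − rank ∂_1 = 5 − 4 = 1, and the invariant factors of ∂_1 are all 1, so H_0 = Z.
  H_1: rank ker ∂_1 − rank ∂_2 = (5 − 4) − 0 = 1, and there is no ∂_2, so H_1 = Z.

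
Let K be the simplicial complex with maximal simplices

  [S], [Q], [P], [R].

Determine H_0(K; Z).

Fix the vertex order P < Q < R < S and write every simplex with vertices in increasing order. Then dim K = 0 and the simplices of K are:

  0-simplices (4): P, Q, R, S

giving chain groups C_0 ≅ Z^4.

From H_k ≅ ker(∂_k) / im(∂_{k+1}) we obtain:

  H_0: rank C_0 − rank ∂_1 = 4 − 0 = 4, and there is no ∂_1, so H_0 ≅ Z^4.

(K is a triangulation of a set of 4 points.)

H_0 ≅ Z^4.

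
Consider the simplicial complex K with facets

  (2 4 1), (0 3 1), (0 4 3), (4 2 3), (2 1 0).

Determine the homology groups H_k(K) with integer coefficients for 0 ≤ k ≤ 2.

H_0 = Z,  H_1 = Z,  H_2 = 0.

Take the total order 0 < 1 < 2 < 3 < 4 on the vertex set. Then K (dimension 2) consists of the simplices:

  0-simplices (5): [0], [1], [2], [3], [4]
  1-simplices (10): [0,1], [0,2], [0,3], [0,4], [1,2], [1,3], [1,4], [2,3], [2,4], [3,4]
  2-simplices (5): [0,1,2], [0,1,3], [0,3,4], [1,2,4], [2,3,4]

so the chain groups are C_0 ≅ Z^5, C_1 ≅ Z^10, C_2 ≅ Z^5.

∂_1: C_1 → C_0 sends each edge [p,q] (with p < q) to q − p.
The resulting 5×10 matrix has rank 4, and its Smith normal form has invariant factors (1,1,1,1).

Boundary ∂_2: C_2 → C_1 acts by ∂[p,q,r] = [q,r] − [p,r] + [p,q]. For instance
  ∂[1,2,4] = [2,4] − [1,4] + [1,2],
  ∂[0,3,4] = [3,4] − [0,4] + [0,3].
The 10×5 boundary matrix has rank 5 and Smith normal form diag(1,1,1,1,1).

Computing H_k = (kernel of ∂_k) / (image of ∂_{k+1}):

  H_0: rank C_0 − rank ∂_1 = 5 − 4 = 1, and the invariant factors of ∂_1 are all 1, so H_0 = Z.
  H_1: rank ker ∂_1 − rank ∂_2 = (10 − 4) − 5 = 1, and the invariant factors of ∂_2 are all 1, so H_1 = Z.
  H_2: rank ker ∂_2 − rank ∂_3 = (5 − 5) − 0 = 0, and there is no ∂_3, so H_2 = 0.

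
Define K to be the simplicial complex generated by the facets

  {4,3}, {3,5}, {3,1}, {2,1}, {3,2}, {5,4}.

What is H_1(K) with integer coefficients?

Take the total order 1 < 2 < 3 < 4 < 5 on the vertex set. Then K (dimension 1) consists of the simplices:

  0-simplices (5): [1], [2], [3], [4], [5]
  1-simplices (6): [1,2], [1,3], [2,3], [3,4], [3,5], [4,5]

Hence C_0 ≅ Z^5, C_1 ≅ Z^6.

Boundary ∂_1: C_1 → C_0 is given by ∂[p,q] = [q] − [p].
As a 5×6 matrix over Z this has rank 4, with invariant factors (1,1,1,1).

From H_k ≅ ker(∂_k) / im(∂_{k+1}) we obtain:

  H_1: rank ker ∂_1 − rank ∂_2 = (6 − 4) − 0 = 2, and there is no ∂_2, so H_1 = Z^2.

H_1 ≅ Z^2.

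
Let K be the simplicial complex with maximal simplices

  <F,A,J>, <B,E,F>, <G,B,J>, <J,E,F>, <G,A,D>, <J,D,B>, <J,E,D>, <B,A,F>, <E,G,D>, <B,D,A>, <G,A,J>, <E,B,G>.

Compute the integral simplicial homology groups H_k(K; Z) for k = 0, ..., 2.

Take the total order A < B < D < E < F < G < J on the vertex set. Then K (dimension 2) consists of the simplices:

  0-simplices (7): A, B, D, E, F, G, J
  1-simplices (18): AB, AD, AF, AG, AJ, BD, BE, BF, BG, BJ, DE, DG, DJ, EF, EG, EJ, FJ, GJ
  2-simplices (12): ABD, ABF, ADG, AFJ, AGJ, BDJ, BEF, BEG, BGJ, DEG, DEJ, EFJ

so the chain groups are C_0 ≅ Z^7, C_1 ≅ Z^18, C_2 ≅ Z^12.

The boundary map ∂_1: C_1 → C_0 maps an edge to its endpoints' difference, ∂[p,q] = q − p.
The 7×18 boundary matrix has rank 6 and Smith normal form diag(1,1,1,1,1,1).

The boundary map ∂_2: C_2 → C_1 acts by ∂[p,q,r] = [q,r] − [p,r] + [p,q]. For instance
  ∂BGJ = GJ − BJ + BG,
  ∂BDJ = DJ − BJ + BD.
As a 18×12 matrix over Z this has rank 12, with invariant factors (1,1,1,1,1,1,1,1,1,1,1,2).

Now H_k = ker ∂_k / im ∂_{k+1}, so:

  H_0: rank C_0 − rank ∂_1 = 7 − 6 = 1, and the invariant factors of ∂_1 are all 1, so H_0 ≅ Z.
  H_1: rank ker ∂_1 − rank ∂_2 = (18 − 6) − 12 = 0, and ∂_2 has invariant factor 2 > 1, so H_1 ≅ Z_2.
  H_2: rank ker ∂_2 − rank ∂_3 = (12 − 12) − 0 = 0, and there is no ∂_3, so H_2 ≅ 0.

As a check, the Euler characteristic is 7 − 18 + 12 = 1, which agrees with 1 − 0 + 0 = 1.
(K is a triangulation of the real projective plane RP^2.)

H_0 ≅ Z,  H_1 ≅ Z_2,  H_2 = 0.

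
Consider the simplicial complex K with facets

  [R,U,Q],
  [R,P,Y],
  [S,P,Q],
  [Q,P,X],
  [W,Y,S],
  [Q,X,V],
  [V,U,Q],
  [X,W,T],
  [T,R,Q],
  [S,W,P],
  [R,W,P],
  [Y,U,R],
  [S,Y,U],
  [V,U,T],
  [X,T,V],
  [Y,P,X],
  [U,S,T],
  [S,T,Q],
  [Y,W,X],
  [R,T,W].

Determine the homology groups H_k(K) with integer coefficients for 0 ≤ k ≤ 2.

H_0 = Z,  H_1 = Z ⊕ Z/2Z,  H_2 = 0.

We work with the vertex ordering P < Q < R < S < T < U < V < W < X < Y. The simplices of K, each written with vertices in increasing order, are:

  0-simplices (10): P, Q, R, S, T, U, V, W, X, Y
  1-simplices (30): PQ, PR, PS, PW, PX, PY, QR, QS, QT, QU, QV, QX, RT, RU, RW, RY, ST, SU, SW, SY, TU, TV, TW, TX, UV, UY, VX, WX, WY, XY
  2-simplices (20): PQS, PQX, PRW, PRY, PSW, PXY, QRT, QRU, QST, QUV, QVX, RTW, RUY, STU, SUY, SWY, TUV, TVX, TWX, WXY

so the chain groups are C_0 ≅ Z^10, C_1 ≅ Z^30, C_2 ≅ Z^20.

Boundary ∂_1: C_1 → C_0 sends each edge [p,q] (with p < q) to q − p.
The resulting 10×30 matrix has rank 9, and its Smith normal form has invariant factors (1,1,1,1,1,1,1,1,1).

The boundary map ∂_2: C_2 → C_1 sends each 2-simplex [p,q,r] to [q,r] − [p,r] + [p,q]. For instance
  ∂QUV = UV − QV + QU,
  ∂RUY = UY − RY + RU.
The resulting 30×20 matrix has rank 20, and its Smith normal form has invariant factors (1,1,1,1,1,1,1,1,1,1,1,1,1,1,1,1,1,1,1,2).

From H_k ≅ ker(∂_k) / im(∂_{k+1}) we obtain:

  H_0: rank C_0 − rank ∂_1 = 10 − 9 = 1, and the invariant factors of ∂_1 are all 1, so H_0 ≅ Z.
  H_1: rank ker ∂_1 − rank ∂_2 = (30 − 9) − 20 = 1, and ∂_2 has invariant factor 2 > 1, so H_1 ≅ Z ⊕ Z/2Z.
  H_2: rank ker ∂_2 − rank ∂_3 = (20 − 20) − 0 = 0, and there is no ∂_3, so H_2 ≅ 0.

(K is a triangulation of the Klein bottle.)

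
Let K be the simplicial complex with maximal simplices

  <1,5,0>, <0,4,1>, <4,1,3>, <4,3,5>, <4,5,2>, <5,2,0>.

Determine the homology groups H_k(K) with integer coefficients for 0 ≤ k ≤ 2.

H_0 ≅ Z,  H_1 ≅ Z,  H_2 = 0.

Fix the vertex order 0 < 1 < 2 < 3 < 4 < 5 and write every simplex with vertices in increasing order. Then dim K = 2 and the simplices of K are:

  0-simplices (6): [0], [1], [2], [3], [4], [5]
  1-simplices (12): [0,1], [0,2], [0,4], [0,5], [1,3], [1,4], [1,5], [2,4], [2,5], [3,4], [3,5], [4,5]
  2-simplices (6): [0,1,4], [0,1,5], [0,2,5], [1,3,4], [2,4,5], [3,4,5]

so the chain groups are C_0 ≅ Z^6, C_1 ≅ Z^12, C_2 ≅ Z^6.

Boundary ∂_1: C_1 → C_0 maps an edge to its endpoints' difference, ∂[p,q] = q − p.
The 6×12 boundary matrix has rank 5 and Smith normal form diag(1,1,1,1,1).

Boundary ∂_2: C_2 → C_1 acts by ∂[p,q,r] = [q,r] − [p,r] + [p,q]. For instance
  ∂[3,4,5] = [4,5] − [3,5] + [3,4],
  ∂[2,4,5] = [4,5] − [2,5] + [2,4].
The 12×6 boundary matrix has rank 6 and Smith normal form diag(1,1,1,1,1,1).

Computing H_k = (kernel of ∂_k) / (image of ∂_{k+1}):

  H_0: rank C_0 − rank ∂_1 = 6 − 5 = 1, and the invariant factors of ∂_1 are all 1, so H_0 ≅ Z.
  H_1: rank ker ∂_1 − rank ∂_2 = (12 − 5) − 6 = 1, and the invariant factors of ∂_2 are all 1, so H_1 ≅ Z.
  H_2: rank ker ∂_2 − rank ∂_3 = (6 − 6) − 0 = 0, and there is no ∂_3, so H_2 ≅ 0.

(K is a triangulation of the cylinder S^1 x I.)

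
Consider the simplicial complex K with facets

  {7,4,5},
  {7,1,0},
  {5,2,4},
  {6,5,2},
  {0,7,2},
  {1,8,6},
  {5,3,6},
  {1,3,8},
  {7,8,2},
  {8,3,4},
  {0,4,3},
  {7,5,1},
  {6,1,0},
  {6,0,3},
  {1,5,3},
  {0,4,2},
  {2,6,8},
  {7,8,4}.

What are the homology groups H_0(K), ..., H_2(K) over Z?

We work with the vertex ordering 0 < 1 < 2 < 3 < 4 < 5 < 6 < 7 < 8. The simplices of K, each written with vertices in increasing order, are:

  0-simplices (9): [0], [1], [2], [3], [4], [5], [6], [7], [8]
  1-simplices (27): (27 of them)
  2-simplices (18): [0,1,6], [0,1,7], [0,2,4], [0,2,7], [0,3,4], [0,3,6], [1,3,5], [1,3,8], [1,5,7], [1,6,8], [2,4,5], [2,5,6], [2,6,8], [2,7,8], [3,4,8], [3,5,6], [4,5,7], [4,7,8]

Hence C_0 ≅ Z^9, C_1 ≅ Z^27, C_2 ≅ Z^18.

The boundary map ∂_1: C_1 → C_0 sends each edge [p,q] (with p < q) to q − p. For instance
  ∂[1,3] = [3] − [1].
This gives a 9×27 integer matrix of rank 8; reducing to Smith normal form yields diagonal entries (1,1,1,1,1,1,1,1).

∂_2: C_2 → C_1 sends each 2-simplex [p,q,r] to [q,r] − [p,r] + [p,q]. For instance
  ∂[2,7,8] = [7,8] − [2,8] + [2,7],
  ∂[2,5,6] = [5,6] − [2,6] + [2,5].
The resulting 27×18 matrix has rank 18, and its Smith normal form has invariant factors (1,1,1,1,1,1,1,1,1,1,1,1,1,1,1,1,1,2).

Computing H_k = (kernel of ∂_k) / (image of ∂_{k+1}):

  H_0: rank C_0 − rank ∂_1 = 9 − 8 = 1, and the invariant factors of ∂_1 are all 1, so H_0 ≅ Z.
  H_1: rank ker ∂_1 − rank ∂_2 = (27 − 8) − 18 = 1, and ∂_2 has invariant factor 2 > 1, so H_1 ≅ Z ⊕ Z/2.
  H_2: rank ker ∂_2 − rank ∂_3 = (18 − 18) − 0 = 0, and there is no ∂_3, so H_2 ≅ 0.

H_0 = Z,  H_1 = Z ⊕ Z/2,  H_2 = 0.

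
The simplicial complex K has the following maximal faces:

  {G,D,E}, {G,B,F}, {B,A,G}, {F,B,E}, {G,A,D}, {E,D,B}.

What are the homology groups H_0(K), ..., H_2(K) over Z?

Fix the vertex order A < B < D < E < F < G and write every simplex with vertices in increasing order. Then dim K = 2 and the simplices of K are:

  0-simplices (6): A, B, D, E, F, G
  1-simplices (12): AB, AD, AG, BD, BE, BF, BG, DE, DG, EF, EG, FG
  2-simplices (6): ABG, ADG, BDE, BEF, BFG, DEG

giving chain groups C_0 ≅ Z^6, C_1 ≅ Z^12, C_2 ≅ Z^6.

∂_1: C_1 → C_0 maps an edge to its endpoints' difference, ∂[p,q] = q − p.
This gives a 6×12 integer matrix of rank 5; reducing to Smith normal form yields diagonal entries (1,1,1,1,1).

Boundary ∂_2: C_2 → C_1 acts by ∂[p,q,r] = [q,r] − [p,r] + [p,q]. For instance
  ∂BFG = FG − BG + BF,
  ∂BDE = DE − BE + BD.
The 12×6 boundary matrix has rank 6 and Smith normal form diag(1,1,1,1,1,1).

Reading off H_k = ker ∂_k / im ∂_{k+1}:

  H_0: rank C_0 − rank ∂_1 = 6 − 5 = 1, and the invariant factors of ∂_1 are all 1, so H_0 = Z.
  H_1: rank ker ∂_1 − rank ∂_2 = (12 − 5) − 6 = 1, and the invariant factors of ∂_2 are all 1, so H_1 = Z.
  H_2: rank ker ∂_2 − rank ∂_3 = (6 − 6) − 0 = 0, and there is no ∂_3, so H_2 = 0.

H_0 ≅ Z,  H_1 ≅ Z,  H_2 = 0.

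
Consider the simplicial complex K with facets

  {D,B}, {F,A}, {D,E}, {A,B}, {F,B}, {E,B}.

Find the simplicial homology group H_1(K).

H_1 = Z^2.

Take the total order A < B < D < E < F on the vertex set. Then K (dimension 1) consists of the simplices:

  0-simplices (5): A, B, D, E, F
  1-simplices (6): AB, AF, BD, BE, BF, DE

Hence C_0 ≅ Z^5, C_1 ≅ Z^6.

Boundary ∂_1: C_1 → C_0 is given by ∂[p,q] = [q] − [p].
This gives a 5×6 integer matrix of rank 4; reducing to Smith normal form yields diagonal entries (1,1,1,1).

Computing H_k = (kernel of ∂_k) / (image of ∂_{k+1}):

  H_1: rank ker ∂_1 − rank ∂_2 = (6 − 4) − 0 = 2, and there is no ∂_2, so H_1 ≅ Z^2.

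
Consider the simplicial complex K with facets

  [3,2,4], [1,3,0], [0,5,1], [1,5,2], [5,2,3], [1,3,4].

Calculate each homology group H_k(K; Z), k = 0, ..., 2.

H_0 = Z,  H_1 = Z,  H_2 = 0.

Order the vertices as 0 < 1 < 2 < 3 < 4 < 5. Listing each simplex with vertices in this order, K has dimension 2 with simplices:

  0-simplices (6): [0], [1], [2], [3], [4], [5]
  1-simplices (12): [0,1], [0,3], [0,5], [1,2], [1,3], [1,4], [1,5], [2,3], [2,4], [2,5], [3,4], [3,5]
  2-simplices (6): [0,1,3], [0,1,5], [1,2,5], [1,3,4], [2,3,4], [2,3,5]

giving chain groups C_0 ≅ Z^6, C_1 ≅ Z^12, C_2 ≅ Z^6.

∂_1: C_1 → C_0 is given by ∂[p,q] = [q] − [p].
The 6×12 boundary matrix has rank 5 and Smith normal form diag(1,1,1,1,1).

∂_2: C_2 → C_1 acts by ∂[p,q,r] = [q,r] − [p,r] + [p,q]. For instance
  ∂[0,1,3] = [1,3] − [0,3] + [0,1],
  ∂[1,2,5] = [2,5] − [1,5] + [1,2].
The resulting 12×6 matrix has rank 6, and its Smith normal form has invariant factors (1,1,1,1,1,1).

Computing H_k = (kernel of ∂_k) / (image of ∂_{k+1}):

  H_0: rank C_0 − rank ∂_1 = 6 − 5 = 1, and the invariant factors of ∂_1 are all 1, so H_0 = Z.
  H_1: rank ker ∂_1 − rank ∂_2 = (12 − 5) − 6 = 1, and the invariant factors of ∂_2 are all 1, so H_1 = Z.
  H_2: rank ker ∂_2 − rank ∂_3 = (6 − 6) − 0 = 0, and there is no ∂_3, so H_2 = 0.

(K is a triangulation of the cylinder S^1 x I.)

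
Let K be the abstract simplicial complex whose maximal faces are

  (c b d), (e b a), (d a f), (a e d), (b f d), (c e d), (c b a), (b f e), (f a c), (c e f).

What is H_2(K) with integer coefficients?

H_2 = 0.

Order the vertices as a < b < c < d < e < f. Listing each simplex with vertices in this order, K has dimension 2 with simplices:

  0-simplices (6): a, b, c, d, e, f
  1-simplices (15): ab, ac, ad, ae, af, bc, bd, be, bf, cd, ce, cf, de, df, ef
  2-simplices (10): abc, abe, acf, ade, adf, bcd, bdf, bef, cde, cef

so the chain groups are C_0 ≅ Z^6, C_1 ≅ Z^15, C_2 ≅ Z^10.

The boundary map ∂_1: C_1 → C_0 maps an edge to its endpoints' difference, ∂[p,q] = q − p. For instance
  ∂cd = d − c.
This gives a 6×15 integer matrix of rank 5; reducing to Smith normal form yields diagonal entries (1,1,1,1,1).

The boundary map ∂_2: C_2 → C_1 sends each 2-simplex [p,q,r] to [q,r] − [p,r] + [p,q]. For instance
  ∂bcd = cd − bd + bc,
  ∂cde = de − ce + cd.
This gives a 15×10 integer matrix of rank 10; reducing to Smith normal form yields diagonal entries (1,1,1,1,1,1,1,1,1,2).

Reading off H_k = ker ∂_k / im ∂_{k+1}:

  H_2: rank ker ∂_2 − rank ∂_3 = (10 − 10) − 0 = 0, and there is no ∂_3, so H_2 = 0.

(K is a triangulation of the real projective plane RP^2.)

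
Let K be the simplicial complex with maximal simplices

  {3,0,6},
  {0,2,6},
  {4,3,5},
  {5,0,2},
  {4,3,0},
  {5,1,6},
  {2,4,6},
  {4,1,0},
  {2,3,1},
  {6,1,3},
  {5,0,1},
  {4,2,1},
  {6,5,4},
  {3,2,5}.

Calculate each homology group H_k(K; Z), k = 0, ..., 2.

H_0 = Z,  H_1 = Z^2,  H_2 = Z.

We work with the vertex ordering 0 < 1 < 2 < 3 < 4 < 5 < 6. The simplices of K, each written with vertices in increasing order, are:

  0-simplices (7): [0], [1], [2], [3], [4], [5], [6]
  1-simplices (21): [0,1], [0,2], [0,3], [0,4], [0,5], [0,6], [1,2], [1,3], [1,4], [1,5], [1,6], [2,3], [2,4], [2,5], [2,6], [3,4], [3,5], [3,6], [4,5], [4,6], [5,6]
  2-simplices (14): [0,1,4], [0,1,5], [0,2,5], [0,2,6], [0,3,4], [0,3,6], [1,2,3], [1,2,4], [1,3,6], [1,5,6], [2,3,5], [2,4,6], [3,4,5], [4,5,6]

Hence C_0 ≅ Z^7, C_1 ≅ Z^21, C_2 ≅ Z^14.

Boundary ∂_1: C_1 → C_0 sends each edge [p,q] (with p < q) to q − p. For instance
  ∂[4,6] = [6] − [4].
The 7×21 boundary matrix has rank 6 and Smith normal form diag(1,1,1,1,1,1).

∂_2: C_2 → C_1 acts by ∂[p,q,r] = [q,r] − [p,r] + [p,q]. For instance
  ∂[1,2,4] = [2,4] − [1,4] + [1,2],
  ∂[4,5,6] = [5,6] − [4,6] + [4,5].
As a 21×14 matrix over Z this has rank 13, with invariant factors (1,1,1,1,1,1,1,1,1,1,1,1,1).

Computing H_k = (kernel of ∂_k) / (image of ∂_{k+1}):

  H_0: rank C_0 − rank ∂_1 = 7 − 6 = 1, and the invariant factors of ∂_1 are all 1, so H_0 ≅ Z.
  H_1: rank ker ∂_1 − rank ∂_2 = (21 − 6) − 13 = 2, and the invariant factors of ∂_2 are all 1, so H_1 ≅ Z^2.
  H_2: rank ker ∂_2 − rank ∂_3 = (14 − 13) − 0 = 1, and there is no ∂_3, so H_2 ≅ Z.

As a check, the Euler characteristic is 7 − 21 + 14 = 0, which agrees with 1 − 2 + 1 = 0.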